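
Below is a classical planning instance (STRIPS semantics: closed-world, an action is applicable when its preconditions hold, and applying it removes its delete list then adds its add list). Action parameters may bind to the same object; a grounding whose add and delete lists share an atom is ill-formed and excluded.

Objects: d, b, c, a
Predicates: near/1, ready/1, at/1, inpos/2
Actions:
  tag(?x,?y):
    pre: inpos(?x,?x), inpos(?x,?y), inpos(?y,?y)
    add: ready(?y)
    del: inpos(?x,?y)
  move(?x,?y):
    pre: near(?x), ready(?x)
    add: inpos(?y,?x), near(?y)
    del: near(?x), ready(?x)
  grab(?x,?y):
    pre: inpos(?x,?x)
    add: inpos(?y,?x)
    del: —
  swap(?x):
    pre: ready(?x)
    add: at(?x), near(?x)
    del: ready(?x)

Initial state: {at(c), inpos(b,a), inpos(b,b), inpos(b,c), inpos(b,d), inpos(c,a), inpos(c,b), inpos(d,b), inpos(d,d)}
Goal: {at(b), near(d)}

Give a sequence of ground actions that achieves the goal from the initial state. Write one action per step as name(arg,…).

tag(d,d); tag(b,b); swap(d); swap(b)

1. tag(d,d)  →  {at(c), inpos(b,a), inpos(b,b), inpos(b,c), inpos(b,d), inpos(c,a), inpos(c,b), inpos(d,b), ready(d)}
2. tag(b,b)  →  {at(c), inpos(b,a), inpos(b,c), inpos(b,d), inpos(c,a), inpos(c,b), inpos(d,b), ready(b), ready(d)}
3. swap(d)  →  {at(c), at(d), inpos(b,a), inpos(b,c), inpos(b,d), inpos(c,a), inpos(c,b), inpos(d,b), near(d), ready(b)}
4. swap(b)  →  {at(b), at(c), at(d), inpos(b,a), inpos(b,c), inpos(b,d), inpos(c,a), inpos(c,b), inpos(d,b), near(b), near(d)}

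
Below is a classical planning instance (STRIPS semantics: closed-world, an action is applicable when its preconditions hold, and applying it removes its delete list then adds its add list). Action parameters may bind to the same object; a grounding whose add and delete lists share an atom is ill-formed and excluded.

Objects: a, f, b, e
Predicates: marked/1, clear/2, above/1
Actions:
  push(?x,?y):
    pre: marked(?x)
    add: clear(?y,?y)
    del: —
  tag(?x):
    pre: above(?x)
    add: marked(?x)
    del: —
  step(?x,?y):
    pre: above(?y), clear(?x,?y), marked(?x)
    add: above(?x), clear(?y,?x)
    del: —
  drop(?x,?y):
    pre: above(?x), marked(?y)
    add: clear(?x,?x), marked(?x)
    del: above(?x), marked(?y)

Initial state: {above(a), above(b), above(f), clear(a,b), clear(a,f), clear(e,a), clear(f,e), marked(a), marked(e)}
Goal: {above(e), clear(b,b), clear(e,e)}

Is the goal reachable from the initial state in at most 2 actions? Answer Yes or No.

No

1. push(a,b)  →  {above(a), above(b), above(f), clear(a,b), clear(a,f), clear(b,b), clear(e,a), clear(f,e), marked(a), marked(e)}
2. push(a,e)  →  {above(a), above(b), above(f), clear(a,b), clear(a,f), clear(b,b), clear(e,a), clear(e,e), clear(f,e), marked(a), marked(e)}
3. step(e,a)  →  {above(a), above(b), above(e), above(f), clear(a,b), clear(a,e), clear(a,f), clear(b,b), clear(e,a), clear(e,e), clear(f,e), marked(a), marked(e)}
optimal plan length = 3; 3 > 2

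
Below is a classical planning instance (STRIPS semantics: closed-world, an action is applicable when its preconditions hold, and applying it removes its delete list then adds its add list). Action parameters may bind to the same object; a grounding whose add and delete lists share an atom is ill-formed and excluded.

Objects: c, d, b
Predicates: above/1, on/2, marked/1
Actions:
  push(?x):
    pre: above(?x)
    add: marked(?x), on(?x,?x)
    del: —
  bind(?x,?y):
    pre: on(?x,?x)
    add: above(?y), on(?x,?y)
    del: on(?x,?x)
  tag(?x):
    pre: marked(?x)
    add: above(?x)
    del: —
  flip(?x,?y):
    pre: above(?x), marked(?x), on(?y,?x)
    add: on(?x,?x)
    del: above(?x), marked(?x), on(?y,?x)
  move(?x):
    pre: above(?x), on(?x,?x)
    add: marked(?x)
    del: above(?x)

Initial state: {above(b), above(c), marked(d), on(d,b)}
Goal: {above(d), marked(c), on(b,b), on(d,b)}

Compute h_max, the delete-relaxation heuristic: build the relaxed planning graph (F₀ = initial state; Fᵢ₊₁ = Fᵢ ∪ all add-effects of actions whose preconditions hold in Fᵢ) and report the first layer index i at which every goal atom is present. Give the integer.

F0 = init (4 atoms)
F1 = F0 ∪ {above(d), marked(b), marked(c), on(b,b), on(c,c)}  (9 atoms)
goal ⊆ F1  ⇒  h_max = 1

1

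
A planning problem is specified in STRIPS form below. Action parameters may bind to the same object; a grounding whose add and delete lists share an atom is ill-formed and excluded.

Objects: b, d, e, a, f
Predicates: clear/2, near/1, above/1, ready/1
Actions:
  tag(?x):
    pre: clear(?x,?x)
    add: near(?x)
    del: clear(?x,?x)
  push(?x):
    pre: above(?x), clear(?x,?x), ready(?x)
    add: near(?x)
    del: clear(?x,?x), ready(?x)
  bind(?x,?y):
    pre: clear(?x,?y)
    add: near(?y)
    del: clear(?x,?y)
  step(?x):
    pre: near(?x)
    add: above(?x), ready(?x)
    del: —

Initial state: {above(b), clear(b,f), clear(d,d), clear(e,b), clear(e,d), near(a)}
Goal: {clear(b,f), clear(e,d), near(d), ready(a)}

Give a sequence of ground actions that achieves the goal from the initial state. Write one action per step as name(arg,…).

tag(d); step(a)

1. tag(d)  →  {above(b), clear(b,f), clear(e,b), clear(e,d), near(a), near(d)}
2. step(a)  →  {above(a), above(b), clear(b,f), clear(e,b), clear(e,d), near(a), near(d), ready(a)}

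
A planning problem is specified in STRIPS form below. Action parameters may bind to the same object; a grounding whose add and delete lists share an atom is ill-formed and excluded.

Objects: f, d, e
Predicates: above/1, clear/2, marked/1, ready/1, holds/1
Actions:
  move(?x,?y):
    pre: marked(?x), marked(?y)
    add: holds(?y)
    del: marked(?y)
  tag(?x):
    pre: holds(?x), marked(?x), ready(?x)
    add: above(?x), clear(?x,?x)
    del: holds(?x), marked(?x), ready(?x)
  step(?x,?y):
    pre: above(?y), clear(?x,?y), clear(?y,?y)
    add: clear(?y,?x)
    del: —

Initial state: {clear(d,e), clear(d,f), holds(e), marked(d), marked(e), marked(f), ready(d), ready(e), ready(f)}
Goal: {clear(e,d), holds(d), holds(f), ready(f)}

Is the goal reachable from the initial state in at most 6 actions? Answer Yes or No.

1. move(f,f)  →  {clear(d,e), clear(d,f), holds(e), holds(f), marked(d), marked(e), ready(d), ready(e), ready(f)}
2. move(d,d)  →  {clear(d,e), clear(d,f), holds(d), holds(e), holds(f), marked(e), ready(d), ready(e), ready(f)}
3. tag(e)  →  {above(e), clear(d,e), clear(d,f), clear(e,e), holds(d), holds(f), ready(d), ready(f)}
4. step(d,e)  →  {above(e), clear(d,e), clear(d,f), clear(e,d), clear(e,e), holds(d), holds(f), ready(d), ready(f)}
optimal plan length = 4; 4 ≤ 6

Yes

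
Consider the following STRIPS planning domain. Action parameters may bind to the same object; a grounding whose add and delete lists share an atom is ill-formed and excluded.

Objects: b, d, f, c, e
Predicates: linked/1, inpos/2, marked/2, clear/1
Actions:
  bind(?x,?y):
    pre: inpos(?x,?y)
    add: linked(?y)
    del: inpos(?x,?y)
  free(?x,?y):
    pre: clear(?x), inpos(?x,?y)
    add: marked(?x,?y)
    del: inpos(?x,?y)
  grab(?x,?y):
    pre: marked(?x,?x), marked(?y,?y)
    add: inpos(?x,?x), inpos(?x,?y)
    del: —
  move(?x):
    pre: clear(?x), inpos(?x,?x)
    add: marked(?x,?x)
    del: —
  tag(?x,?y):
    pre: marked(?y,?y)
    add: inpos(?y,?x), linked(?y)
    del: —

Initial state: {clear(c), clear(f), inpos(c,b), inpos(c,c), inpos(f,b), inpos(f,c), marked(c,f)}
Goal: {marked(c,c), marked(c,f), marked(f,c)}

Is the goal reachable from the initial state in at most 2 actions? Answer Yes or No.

1. free(f,c)  →  {clear(c), clear(f), inpos(c,b), inpos(c,c), inpos(f,b), marked(c,f), marked(f,c)}
2. free(c,c)  →  {clear(c), clear(f), inpos(c,b), inpos(f,b), marked(c,c), marked(c,f), marked(f,c)}
optimal plan length = 2; 2 ≤ 2

Yes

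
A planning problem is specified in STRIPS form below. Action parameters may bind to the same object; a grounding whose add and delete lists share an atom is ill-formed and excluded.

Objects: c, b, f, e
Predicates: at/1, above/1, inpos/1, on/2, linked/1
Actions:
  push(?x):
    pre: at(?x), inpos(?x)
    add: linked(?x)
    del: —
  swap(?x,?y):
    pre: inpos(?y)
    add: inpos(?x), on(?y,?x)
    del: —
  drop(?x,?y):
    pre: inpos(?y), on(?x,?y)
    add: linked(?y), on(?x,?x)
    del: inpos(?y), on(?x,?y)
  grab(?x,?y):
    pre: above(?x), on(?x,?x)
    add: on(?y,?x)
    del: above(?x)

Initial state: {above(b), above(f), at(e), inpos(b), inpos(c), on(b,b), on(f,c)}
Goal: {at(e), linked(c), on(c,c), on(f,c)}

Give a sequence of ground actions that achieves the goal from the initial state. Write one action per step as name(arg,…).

1. swap(c,c)  →  {above(b), above(f), at(e), inpos(b), inpos(c), on(b,b), on(c,c), on(f,c)}
2. swap(c,b)  →  {above(b), above(f), at(e), inpos(b), inpos(c), on(b,b), on(b,c), on(c,c), on(f,c)}
3. drop(b,c)  →  {above(b), above(f), at(e), inpos(b), linked(c), on(b,b), on(c,c), on(f,c)}

swap(c,c); swap(c,b); drop(b,c)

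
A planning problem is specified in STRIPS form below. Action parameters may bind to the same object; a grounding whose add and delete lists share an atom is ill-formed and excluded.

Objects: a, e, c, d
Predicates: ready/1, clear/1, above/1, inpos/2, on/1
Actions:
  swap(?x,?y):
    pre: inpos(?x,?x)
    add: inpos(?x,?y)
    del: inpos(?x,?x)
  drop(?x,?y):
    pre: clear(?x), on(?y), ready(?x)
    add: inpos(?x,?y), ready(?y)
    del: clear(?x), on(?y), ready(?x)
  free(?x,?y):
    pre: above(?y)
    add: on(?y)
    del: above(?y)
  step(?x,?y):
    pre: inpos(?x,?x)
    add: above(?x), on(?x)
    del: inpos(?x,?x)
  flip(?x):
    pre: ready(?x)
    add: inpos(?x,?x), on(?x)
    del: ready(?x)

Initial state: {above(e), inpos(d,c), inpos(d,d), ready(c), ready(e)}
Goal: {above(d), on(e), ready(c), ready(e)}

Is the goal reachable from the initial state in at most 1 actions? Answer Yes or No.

No

1. free(a,e)  →  {inpos(d,c), inpos(d,d), on(e), ready(c), ready(e)}
2. step(d,a)  →  {above(d), inpos(d,c), on(d), on(e), ready(c), ready(e)}
optimal plan length = 2; 2 > 1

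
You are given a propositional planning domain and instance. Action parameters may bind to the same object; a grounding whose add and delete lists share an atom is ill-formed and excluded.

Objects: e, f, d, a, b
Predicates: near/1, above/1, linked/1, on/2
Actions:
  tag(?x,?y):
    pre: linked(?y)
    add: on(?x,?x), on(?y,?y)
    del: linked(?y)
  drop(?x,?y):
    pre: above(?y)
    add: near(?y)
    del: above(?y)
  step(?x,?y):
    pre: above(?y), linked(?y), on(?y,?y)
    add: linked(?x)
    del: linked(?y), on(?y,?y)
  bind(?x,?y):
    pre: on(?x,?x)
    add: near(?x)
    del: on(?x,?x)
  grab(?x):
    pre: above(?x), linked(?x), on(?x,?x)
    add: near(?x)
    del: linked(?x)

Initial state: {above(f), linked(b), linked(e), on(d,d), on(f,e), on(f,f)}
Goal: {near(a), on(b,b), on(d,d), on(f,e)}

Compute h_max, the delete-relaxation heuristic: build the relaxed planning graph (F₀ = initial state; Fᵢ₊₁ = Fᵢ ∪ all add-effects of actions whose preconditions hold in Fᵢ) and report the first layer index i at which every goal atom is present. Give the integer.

F0 = init (6 atoms)
F1 = F0 ∪ {near(d), near(f), on(a,a), on(b,b), on(e,e)}  (11 atoms)
F2 = F1 ∪ {near(a), near(b), near(e)}  (14 atoms)
goal ⊆ F2  ⇒  h_max = 2

2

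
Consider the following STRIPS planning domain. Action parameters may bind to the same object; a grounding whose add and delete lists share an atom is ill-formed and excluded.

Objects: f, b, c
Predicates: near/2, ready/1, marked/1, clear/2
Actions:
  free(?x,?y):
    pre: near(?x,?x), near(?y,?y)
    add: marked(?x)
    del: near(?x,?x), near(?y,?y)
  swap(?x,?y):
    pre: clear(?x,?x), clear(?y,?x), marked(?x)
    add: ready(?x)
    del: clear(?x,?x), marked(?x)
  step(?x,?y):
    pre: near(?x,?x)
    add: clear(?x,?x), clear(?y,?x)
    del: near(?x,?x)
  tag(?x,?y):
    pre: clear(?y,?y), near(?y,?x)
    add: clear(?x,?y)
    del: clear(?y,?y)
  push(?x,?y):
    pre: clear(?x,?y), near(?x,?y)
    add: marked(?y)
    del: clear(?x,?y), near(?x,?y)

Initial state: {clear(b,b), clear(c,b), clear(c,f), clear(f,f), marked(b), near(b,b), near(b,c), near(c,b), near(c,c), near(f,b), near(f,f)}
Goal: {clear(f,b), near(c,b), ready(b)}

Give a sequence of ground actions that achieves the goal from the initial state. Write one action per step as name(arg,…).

swap(b,b); step(b,f)

1. swap(b,b)  →  {clear(c,b), clear(c,f), clear(f,f), near(b,b), near(b,c), near(c,b), near(c,c), near(f,b), near(f,f), ready(b)}
2. step(b,f)  →  {clear(b,b), clear(c,b), clear(c,f), clear(f,b), clear(f,f), near(b,c), near(c,b), near(c,c), near(f,b), near(f,f), ready(b)}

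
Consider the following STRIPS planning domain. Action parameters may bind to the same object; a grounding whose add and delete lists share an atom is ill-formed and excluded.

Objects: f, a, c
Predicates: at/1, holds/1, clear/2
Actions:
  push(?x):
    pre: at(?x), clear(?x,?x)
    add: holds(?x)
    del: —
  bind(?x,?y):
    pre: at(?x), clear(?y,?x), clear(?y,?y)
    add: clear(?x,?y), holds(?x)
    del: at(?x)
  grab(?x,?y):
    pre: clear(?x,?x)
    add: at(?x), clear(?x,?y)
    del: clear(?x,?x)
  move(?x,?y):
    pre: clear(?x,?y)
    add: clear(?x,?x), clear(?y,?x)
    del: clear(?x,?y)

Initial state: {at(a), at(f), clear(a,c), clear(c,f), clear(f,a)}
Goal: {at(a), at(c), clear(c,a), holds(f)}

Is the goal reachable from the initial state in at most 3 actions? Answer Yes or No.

No

1. move(f,a)  →  {at(a), at(f), clear(a,c), clear(a,f), clear(c,f), clear(f,f)}
2. push(f)  →  {at(a), at(f), clear(a,c), clear(a,f), clear(c,f), clear(f,f), holds(f)}
3. move(c,f)  →  {at(a), at(f), clear(a,c), clear(a,f), clear(c,c), clear(f,c), clear(f,f), holds(f)}
4. grab(c,a)  →  {at(a), at(c), at(f), clear(a,c), clear(a,f), clear(c,a), clear(f,c), clear(f,f), holds(f)}
optimal plan length = 4; 4 > 3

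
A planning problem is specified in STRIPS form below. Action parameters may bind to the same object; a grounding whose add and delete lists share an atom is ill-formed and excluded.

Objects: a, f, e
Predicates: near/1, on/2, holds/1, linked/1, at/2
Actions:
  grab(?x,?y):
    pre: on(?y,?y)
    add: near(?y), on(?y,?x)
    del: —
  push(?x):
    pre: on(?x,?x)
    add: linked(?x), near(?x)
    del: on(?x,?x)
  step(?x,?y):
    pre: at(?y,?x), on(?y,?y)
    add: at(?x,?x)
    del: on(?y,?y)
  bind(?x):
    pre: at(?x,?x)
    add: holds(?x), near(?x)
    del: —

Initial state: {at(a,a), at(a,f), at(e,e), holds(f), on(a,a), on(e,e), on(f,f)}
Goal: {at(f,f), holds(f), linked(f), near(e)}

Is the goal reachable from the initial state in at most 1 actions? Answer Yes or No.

No

1. grab(a,e)  →  {at(a,a), at(a,f), at(e,e), holds(f), near(e), on(a,a), on(e,a), on(e,e), on(f,f)}
2. push(f)  →  {at(a,a), at(a,f), at(e,e), holds(f), linked(f), near(e), near(f), on(a,a), on(e,a), on(e,e)}
3. step(f,a)  →  {at(a,a), at(a,f), at(e,e), at(f,f), holds(f), linked(f), near(e), near(f), on(e,a), on(e,e)}
optimal plan length = 3; 3 > 1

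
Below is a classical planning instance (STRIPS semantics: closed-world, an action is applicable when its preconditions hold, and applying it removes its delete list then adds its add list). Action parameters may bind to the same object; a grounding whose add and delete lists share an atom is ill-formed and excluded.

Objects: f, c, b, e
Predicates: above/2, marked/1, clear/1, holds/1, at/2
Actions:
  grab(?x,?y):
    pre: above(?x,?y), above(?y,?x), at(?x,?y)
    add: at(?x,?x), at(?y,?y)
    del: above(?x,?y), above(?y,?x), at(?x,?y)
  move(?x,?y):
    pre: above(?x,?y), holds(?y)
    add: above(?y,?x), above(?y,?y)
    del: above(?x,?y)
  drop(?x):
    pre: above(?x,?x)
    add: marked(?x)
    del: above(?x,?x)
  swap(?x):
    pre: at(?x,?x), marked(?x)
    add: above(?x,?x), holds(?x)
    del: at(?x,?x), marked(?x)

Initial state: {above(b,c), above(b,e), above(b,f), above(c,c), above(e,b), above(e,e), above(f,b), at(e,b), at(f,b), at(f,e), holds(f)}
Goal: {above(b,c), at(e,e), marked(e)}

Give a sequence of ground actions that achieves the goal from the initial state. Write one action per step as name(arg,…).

grab(e,b); drop(e)

1. grab(e,b)  →  {above(b,c), above(b,f), above(c,c), above(e,e), above(f,b), at(b,b), at(e,e), at(f,b), at(f,e), holds(f)}
2. drop(e)  →  {above(b,c), above(b,f), above(c,c), above(f,b), at(b,b), at(e,e), at(f,b), at(f,e), holds(f), marked(e)}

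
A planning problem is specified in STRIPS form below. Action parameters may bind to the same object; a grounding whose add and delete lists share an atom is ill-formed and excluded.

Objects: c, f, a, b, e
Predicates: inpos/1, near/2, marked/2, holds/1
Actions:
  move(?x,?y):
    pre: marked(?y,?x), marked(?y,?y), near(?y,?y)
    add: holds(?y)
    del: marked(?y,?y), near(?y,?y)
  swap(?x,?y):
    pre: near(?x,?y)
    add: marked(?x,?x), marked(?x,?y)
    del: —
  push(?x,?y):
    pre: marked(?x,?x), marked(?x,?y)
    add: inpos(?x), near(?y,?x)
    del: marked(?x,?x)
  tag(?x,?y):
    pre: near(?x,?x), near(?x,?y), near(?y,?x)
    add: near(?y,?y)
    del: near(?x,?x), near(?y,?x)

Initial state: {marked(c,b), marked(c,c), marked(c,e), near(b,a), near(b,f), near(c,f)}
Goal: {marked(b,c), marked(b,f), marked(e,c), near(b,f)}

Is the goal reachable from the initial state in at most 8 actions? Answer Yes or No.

Yes

1. swap(b,f)  →  {marked(b,b), marked(b,f), marked(c,b), marked(c,c), marked(c,e), near(b,a), near(b,f), near(c,f)}
2. push(c,b)  →  {inpos(c), marked(b,b), marked(b,f), marked(c,b), marked(c,e), near(b,a), near(b,c), near(b,f), near(c,f)}
3. swap(c,f)  →  {inpos(c), marked(b,b), marked(b,f), marked(c,b), marked(c,c), marked(c,e), marked(c,f), near(b,a), near(b,c), near(b,f), near(c,f)}
4. swap(b,c)  →  {inpos(c), marked(b,b), marked(b,c), marked(b,f), marked(c,b), marked(c,c), marked(c,e), marked(c,f), near(b,a), near(b,c), near(b,f), near(c,f)}
5. push(c,e)  →  {inpos(c), marked(b,b), marked(b,c), marked(b,f), marked(c,b), marked(c,e), marked(c,f), near(b,a), near(b,c), near(b,f), near(c,f), near(e,c)}
6. swap(e,c)  →  {inpos(c), marked(b,b), marked(b,c), marked(b,f), marked(c,b), marked(c,e), marked(c,f), marked(e,c), marked(e,e), near(b,a), near(b,c), near(b,f), near(c,f), near(e,c)}
optimal plan length = 6; 6 ≤ 8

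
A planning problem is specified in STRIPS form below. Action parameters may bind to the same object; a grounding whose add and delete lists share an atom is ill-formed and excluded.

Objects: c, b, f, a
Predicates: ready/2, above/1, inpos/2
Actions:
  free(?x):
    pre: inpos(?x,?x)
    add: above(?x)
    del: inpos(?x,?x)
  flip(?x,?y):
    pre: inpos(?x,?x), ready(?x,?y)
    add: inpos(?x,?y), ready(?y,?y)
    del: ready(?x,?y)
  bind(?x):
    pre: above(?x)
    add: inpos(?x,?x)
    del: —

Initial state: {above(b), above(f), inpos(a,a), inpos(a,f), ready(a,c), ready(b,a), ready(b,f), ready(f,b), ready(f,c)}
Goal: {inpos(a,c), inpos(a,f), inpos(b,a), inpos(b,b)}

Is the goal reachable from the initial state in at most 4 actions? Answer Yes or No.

1. flip(a,c)  →  {above(b), above(f), inpos(a,a), inpos(a,c), inpos(a,f), ready(b,a), ready(b,f), ready(c,c), ready(f,b), ready(f,c)}
2. bind(b)  →  {above(b), above(f), inpos(a,a), inpos(a,c), inpos(a,f), inpos(b,b), ready(b,a), ready(b,f), ready(c,c), ready(f,b), ready(f,c)}
3. flip(b,a)  →  {above(b), above(f), inpos(a,a), inpos(a,c), inpos(a,f), inpos(b,a), inpos(b,b), ready(a,a), ready(b,f), ready(c,c), ready(f,b), ready(f,c)}
optimal plan length = 3; 3 ≤ 4

Yes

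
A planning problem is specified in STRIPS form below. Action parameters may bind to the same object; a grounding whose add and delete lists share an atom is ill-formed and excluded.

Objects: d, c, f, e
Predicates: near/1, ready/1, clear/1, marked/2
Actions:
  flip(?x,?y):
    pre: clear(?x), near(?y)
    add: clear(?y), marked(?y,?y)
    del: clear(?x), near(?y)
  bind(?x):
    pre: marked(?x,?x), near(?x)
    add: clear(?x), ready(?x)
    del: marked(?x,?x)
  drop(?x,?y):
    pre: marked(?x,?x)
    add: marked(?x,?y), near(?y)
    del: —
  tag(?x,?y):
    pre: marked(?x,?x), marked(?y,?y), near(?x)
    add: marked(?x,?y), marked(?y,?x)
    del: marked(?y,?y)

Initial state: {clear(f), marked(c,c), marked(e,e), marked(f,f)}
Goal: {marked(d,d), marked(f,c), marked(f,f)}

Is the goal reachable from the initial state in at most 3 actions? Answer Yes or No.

Yes

1. drop(c,d)  →  {clear(f), marked(c,c), marked(c,d), marked(e,e), marked(f,f), near(d)}
2. flip(f,d)  →  {clear(d), marked(c,c), marked(c,d), marked(d,d), marked(e,e), marked(f,f)}
3. drop(f,c)  →  {clear(d), marked(c,c), marked(c,d), marked(d,d), marked(e,e), marked(f,c), marked(f,f), near(c)}
optimal plan length = 3; 3 ≤ 3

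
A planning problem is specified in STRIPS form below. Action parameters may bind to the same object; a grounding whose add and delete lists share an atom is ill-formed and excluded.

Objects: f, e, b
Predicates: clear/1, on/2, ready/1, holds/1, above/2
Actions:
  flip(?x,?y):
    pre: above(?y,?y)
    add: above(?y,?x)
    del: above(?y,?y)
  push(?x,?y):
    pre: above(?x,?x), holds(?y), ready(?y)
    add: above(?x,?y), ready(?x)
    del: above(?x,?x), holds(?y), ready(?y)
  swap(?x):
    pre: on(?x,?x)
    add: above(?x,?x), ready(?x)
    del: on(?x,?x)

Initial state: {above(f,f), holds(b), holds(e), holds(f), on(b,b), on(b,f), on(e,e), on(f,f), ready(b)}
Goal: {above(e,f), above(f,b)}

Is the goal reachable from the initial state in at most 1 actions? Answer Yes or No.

No

1. flip(b,f)  →  {above(f,b), holds(b), holds(e), holds(f), on(b,b), on(b,f), on(e,e), on(f,f), ready(b)}
2. swap(e)  →  {above(e,e), above(f,b), holds(b), holds(e), holds(f), on(b,b), on(b,f), on(f,f), ready(b), ready(e)}
3. flip(f,e)  →  {above(e,f), above(f,b), holds(b), holds(e), holds(f), on(b,b), on(b,f), on(f,f), ready(b), ready(e)}
optimal plan length = 3; 3 > 1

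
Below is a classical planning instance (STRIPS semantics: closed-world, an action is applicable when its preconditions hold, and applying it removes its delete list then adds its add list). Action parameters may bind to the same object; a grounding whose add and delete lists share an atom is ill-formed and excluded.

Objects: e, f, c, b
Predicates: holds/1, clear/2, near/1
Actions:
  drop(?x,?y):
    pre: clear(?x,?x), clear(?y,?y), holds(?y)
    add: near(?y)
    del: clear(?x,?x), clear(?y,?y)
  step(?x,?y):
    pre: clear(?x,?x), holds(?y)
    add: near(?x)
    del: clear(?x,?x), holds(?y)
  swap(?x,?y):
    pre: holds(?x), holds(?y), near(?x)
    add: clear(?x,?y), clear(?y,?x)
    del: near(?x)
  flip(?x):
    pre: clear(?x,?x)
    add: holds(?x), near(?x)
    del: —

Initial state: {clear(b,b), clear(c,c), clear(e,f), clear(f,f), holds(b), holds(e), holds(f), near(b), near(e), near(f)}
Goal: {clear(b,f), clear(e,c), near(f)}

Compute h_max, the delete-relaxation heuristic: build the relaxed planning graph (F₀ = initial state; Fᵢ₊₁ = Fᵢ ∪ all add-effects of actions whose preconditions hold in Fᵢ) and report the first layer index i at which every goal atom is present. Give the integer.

2

F0 = init (10 atoms)
F1 = F0 ∪ {clear(b,e), clear(b,f), clear(e,b), clear(e,e), clear(f,b), clear(f,e), holds(c), near(c)}  (18 atoms)
F2 = F1 ∪ {clear(b,c), clear(c,b), clear(c,e), clear(c,f), clear(e,c), clear(f,c)}  (24 atoms)
goal ⊆ F2  ⇒  h_max = 2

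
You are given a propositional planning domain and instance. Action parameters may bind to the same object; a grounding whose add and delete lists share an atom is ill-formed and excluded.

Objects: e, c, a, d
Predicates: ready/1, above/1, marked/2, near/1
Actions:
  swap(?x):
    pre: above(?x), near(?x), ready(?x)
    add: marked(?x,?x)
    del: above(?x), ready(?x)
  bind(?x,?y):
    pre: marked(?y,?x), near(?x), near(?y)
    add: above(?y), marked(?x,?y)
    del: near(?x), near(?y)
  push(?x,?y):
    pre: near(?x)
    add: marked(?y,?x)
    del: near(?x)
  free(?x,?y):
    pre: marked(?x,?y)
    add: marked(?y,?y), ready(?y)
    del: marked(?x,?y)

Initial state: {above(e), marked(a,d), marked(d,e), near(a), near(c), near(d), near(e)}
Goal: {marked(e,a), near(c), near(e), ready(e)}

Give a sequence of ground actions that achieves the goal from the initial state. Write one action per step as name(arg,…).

push(a,e); free(d,e)

1. push(a,e)  →  {above(e), marked(a,d), marked(d,e), marked(e,a), near(c), near(d), near(e)}
2. free(d,e)  →  {above(e), marked(a,d), marked(e,a), marked(e,e), near(c), near(d), near(e), ready(e)}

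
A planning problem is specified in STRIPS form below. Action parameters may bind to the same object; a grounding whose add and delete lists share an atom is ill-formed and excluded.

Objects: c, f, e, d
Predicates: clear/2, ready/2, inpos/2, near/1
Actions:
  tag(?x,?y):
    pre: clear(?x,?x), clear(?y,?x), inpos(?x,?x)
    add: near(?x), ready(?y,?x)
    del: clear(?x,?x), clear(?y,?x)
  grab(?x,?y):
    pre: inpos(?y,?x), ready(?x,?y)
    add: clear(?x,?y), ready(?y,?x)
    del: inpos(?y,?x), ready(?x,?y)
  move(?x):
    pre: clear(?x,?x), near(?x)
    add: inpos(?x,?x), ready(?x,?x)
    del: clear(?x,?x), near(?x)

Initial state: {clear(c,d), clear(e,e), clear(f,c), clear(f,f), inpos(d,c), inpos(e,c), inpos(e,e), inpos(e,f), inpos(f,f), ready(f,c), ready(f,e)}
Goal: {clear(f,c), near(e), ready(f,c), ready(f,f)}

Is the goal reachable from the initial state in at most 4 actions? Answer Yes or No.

1. tag(f,f)  →  {clear(c,d), clear(e,e), clear(f,c), inpos(d,c), inpos(e,c), inpos(e,e), inpos(e,f), inpos(f,f), near(f), ready(f,c), ready(f,e), ready(f,f)}
2. tag(e,e)  →  {clear(c,d), clear(f,c), inpos(d,c), inpos(e,c), inpos(e,e), inpos(e,f), inpos(f,f), near(e), near(f), ready(e,e), ready(f,c), ready(f,e), ready(f,f)}
optimal plan length = 2; 2 ≤ 4

Yes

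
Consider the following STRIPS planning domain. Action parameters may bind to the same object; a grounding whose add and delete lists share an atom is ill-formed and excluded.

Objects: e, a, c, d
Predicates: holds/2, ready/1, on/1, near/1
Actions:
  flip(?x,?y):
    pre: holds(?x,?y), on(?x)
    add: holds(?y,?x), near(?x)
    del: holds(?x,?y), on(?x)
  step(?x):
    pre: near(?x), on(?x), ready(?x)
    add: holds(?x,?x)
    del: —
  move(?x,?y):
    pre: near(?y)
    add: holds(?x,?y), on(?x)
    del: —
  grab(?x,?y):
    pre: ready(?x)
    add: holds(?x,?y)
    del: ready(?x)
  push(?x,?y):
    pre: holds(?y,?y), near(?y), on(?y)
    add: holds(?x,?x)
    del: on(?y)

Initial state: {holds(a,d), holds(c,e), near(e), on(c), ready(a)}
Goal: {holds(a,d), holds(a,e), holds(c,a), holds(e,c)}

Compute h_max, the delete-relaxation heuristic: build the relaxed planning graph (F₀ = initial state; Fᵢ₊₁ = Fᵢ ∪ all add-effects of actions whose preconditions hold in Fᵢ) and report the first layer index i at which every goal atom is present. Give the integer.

2

F0 = init (5 atoms)
F1 = F0 ∪ {holds(a,a), holds(a,c), holds(a,e), holds(d,e), holds(e,c), holds(e,e), near(c), on(a), on(d), on(e)}  (15 atoms)
F2 = F1 ∪ {holds(c,a), holds(c,c), holds(d,a), holds(d,c), holds(d,d), holds(e,a), holds(e,d), near(a), near(d)}  (24 atoms)
goal ⊆ F2  ⇒  h_max = 2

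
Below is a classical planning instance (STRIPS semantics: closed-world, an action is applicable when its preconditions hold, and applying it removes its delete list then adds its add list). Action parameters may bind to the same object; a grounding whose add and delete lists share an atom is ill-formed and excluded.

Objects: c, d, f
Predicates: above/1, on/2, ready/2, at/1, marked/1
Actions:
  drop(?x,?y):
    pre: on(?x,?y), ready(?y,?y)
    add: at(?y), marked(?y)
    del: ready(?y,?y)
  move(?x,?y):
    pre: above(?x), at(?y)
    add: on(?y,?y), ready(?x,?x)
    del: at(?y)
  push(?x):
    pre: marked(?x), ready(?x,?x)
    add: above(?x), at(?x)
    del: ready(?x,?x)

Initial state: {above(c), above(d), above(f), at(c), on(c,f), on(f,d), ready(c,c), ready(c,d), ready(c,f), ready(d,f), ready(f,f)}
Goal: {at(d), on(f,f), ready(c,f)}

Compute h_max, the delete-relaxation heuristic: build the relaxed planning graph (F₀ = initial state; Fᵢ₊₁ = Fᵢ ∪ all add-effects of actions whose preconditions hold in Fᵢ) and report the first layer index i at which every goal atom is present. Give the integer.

2

F0 = init (11 atoms)
F1 = F0 ∪ {at(f), marked(f), on(c,c), ready(d,d)}  (15 atoms)
F2 = F1 ∪ {at(d), marked(c), marked(d), on(f,f)}  (19 atoms)
goal ⊆ F2  ⇒  h_max = 2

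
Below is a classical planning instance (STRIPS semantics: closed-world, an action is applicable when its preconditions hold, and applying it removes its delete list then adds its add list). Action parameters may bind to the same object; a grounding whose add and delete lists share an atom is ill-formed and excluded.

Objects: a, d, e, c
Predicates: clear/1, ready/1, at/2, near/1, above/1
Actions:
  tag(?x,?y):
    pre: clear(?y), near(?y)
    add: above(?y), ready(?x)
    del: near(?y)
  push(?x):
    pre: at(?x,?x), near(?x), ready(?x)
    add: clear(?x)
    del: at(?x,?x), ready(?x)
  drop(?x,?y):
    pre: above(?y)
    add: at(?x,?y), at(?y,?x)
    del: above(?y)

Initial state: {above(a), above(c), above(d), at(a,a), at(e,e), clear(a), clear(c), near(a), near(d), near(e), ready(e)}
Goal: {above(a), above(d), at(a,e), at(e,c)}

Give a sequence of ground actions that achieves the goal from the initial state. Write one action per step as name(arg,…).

1. drop(e,a)  →  {above(c), above(d), at(a,a), at(a,e), at(e,a), at(e,e), clear(a), clear(c), near(a), near(d), near(e), ready(e)}
2. tag(a,a)  →  {above(a), above(c), above(d), at(a,a), at(a,e), at(e,a), at(e,e), clear(a), clear(c), near(d), near(e), ready(a), ready(e)}
3. drop(e,c)  →  {above(a), above(d), at(a,a), at(a,e), at(c,e), at(e,a), at(e,c), at(e,e), clear(a), clear(c), near(d), near(e), ready(a), ready(e)}

drop(e,a); tag(a,a); drop(e,c)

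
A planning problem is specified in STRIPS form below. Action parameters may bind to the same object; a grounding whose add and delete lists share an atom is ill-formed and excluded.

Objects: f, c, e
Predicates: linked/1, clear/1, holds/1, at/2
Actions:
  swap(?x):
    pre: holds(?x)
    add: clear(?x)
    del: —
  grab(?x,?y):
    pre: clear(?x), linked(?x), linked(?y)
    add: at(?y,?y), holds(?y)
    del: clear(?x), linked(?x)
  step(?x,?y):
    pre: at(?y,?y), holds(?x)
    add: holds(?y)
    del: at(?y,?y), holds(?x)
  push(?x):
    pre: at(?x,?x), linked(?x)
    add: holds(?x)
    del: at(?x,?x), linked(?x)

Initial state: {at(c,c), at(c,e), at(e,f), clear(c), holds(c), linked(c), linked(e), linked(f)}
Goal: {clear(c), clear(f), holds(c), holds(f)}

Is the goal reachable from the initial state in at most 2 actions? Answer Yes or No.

No

1. grab(c,f)  →  {at(c,c), at(c,e), at(e,f), at(f,f), holds(c), holds(f), linked(e), linked(f)}
2. swap(f)  →  {at(c,c), at(c,e), at(e,f), at(f,f), clear(f), holds(c), holds(f), linked(e), linked(f)}
3. swap(c)  →  {at(c,c), at(c,e), at(e,f), at(f,f), clear(c), clear(f), holds(c), holds(f), linked(e), linked(f)}
optimal plan length = 3; 3 > 2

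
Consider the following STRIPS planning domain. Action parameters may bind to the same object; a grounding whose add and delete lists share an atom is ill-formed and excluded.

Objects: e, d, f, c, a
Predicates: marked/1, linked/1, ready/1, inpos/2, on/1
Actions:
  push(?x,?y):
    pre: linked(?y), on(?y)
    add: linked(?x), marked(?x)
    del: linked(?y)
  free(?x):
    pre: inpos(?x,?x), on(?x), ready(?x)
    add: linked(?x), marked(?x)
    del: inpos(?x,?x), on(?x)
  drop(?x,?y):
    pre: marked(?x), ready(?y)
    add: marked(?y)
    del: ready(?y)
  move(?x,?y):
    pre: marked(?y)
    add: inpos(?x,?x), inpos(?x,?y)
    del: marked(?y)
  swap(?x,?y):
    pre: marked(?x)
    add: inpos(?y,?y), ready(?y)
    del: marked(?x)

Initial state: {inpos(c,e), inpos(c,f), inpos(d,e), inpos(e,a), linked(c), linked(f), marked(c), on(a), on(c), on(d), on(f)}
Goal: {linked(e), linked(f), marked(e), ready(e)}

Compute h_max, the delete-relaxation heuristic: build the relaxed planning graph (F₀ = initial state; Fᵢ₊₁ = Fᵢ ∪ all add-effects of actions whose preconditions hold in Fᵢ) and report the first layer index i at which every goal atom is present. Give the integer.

1

F0 = init (11 atoms)
F1 = F0 ∪ {inpos(a,a), inpos(a,c), inpos(c,c), inpos(d,c), inpos(d,d), inpos(e,c), inpos(e,e), inpos(f,c), inpos(f,f), linked(a), linked(d), linked(e), marked(a), marked(d), marked(e), marked(f), ready(a), ready(c), ready(d), ready(e), ready(f)}  (32 atoms)
goal ⊆ F1  ⇒  h_max = 1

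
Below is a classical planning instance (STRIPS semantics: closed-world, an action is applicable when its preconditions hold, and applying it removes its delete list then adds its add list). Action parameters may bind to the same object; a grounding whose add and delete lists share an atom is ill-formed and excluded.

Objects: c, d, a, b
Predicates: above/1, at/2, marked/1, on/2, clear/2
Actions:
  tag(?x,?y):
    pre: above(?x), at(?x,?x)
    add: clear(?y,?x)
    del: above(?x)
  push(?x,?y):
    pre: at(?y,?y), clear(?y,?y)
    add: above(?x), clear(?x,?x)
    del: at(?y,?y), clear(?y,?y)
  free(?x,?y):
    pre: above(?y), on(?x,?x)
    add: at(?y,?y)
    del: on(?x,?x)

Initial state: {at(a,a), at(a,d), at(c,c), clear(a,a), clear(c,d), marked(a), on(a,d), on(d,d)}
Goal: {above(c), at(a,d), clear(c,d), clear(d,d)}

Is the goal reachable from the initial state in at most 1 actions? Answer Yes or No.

No

1. push(c,a)  →  {above(c), at(a,d), at(c,c), clear(c,c), clear(c,d), marked(a), on(a,d), on(d,d)}
2. push(d,c)  →  {above(c), above(d), at(a,d), clear(c,d), clear(d,d), marked(a), on(a,d), on(d,d)}
optimal plan length = 2; 2 > 1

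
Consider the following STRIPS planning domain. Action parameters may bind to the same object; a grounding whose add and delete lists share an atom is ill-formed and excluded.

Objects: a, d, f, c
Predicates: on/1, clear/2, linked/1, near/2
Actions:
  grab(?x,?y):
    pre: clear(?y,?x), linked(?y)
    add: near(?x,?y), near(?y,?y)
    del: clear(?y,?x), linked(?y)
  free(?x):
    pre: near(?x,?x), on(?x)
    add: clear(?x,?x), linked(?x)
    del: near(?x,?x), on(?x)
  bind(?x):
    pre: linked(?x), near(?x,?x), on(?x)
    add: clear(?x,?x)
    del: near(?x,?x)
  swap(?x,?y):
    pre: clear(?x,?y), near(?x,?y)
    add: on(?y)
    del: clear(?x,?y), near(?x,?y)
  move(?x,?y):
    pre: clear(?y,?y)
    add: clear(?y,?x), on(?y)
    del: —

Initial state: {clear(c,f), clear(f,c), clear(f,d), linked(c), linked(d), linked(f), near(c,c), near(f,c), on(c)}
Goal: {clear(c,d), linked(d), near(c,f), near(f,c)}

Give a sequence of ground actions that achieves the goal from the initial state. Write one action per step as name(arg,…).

1. grab(c,f)  →  {clear(c,f), clear(f,d), linked(c), linked(d), near(c,c), near(c,f), near(f,c), near(f,f), on(c)}
2. free(c)  →  {clear(c,c), clear(c,f), clear(f,d), linked(c), linked(d), near(c,f), near(f,c), near(f,f)}
3. move(d,c)  →  {clear(c,c), clear(c,d), clear(c,f), clear(f,d), linked(c), linked(d), near(c,f), near(f,c), near(f,f), on(c)}

grab(c,f); free(c); move(d,c)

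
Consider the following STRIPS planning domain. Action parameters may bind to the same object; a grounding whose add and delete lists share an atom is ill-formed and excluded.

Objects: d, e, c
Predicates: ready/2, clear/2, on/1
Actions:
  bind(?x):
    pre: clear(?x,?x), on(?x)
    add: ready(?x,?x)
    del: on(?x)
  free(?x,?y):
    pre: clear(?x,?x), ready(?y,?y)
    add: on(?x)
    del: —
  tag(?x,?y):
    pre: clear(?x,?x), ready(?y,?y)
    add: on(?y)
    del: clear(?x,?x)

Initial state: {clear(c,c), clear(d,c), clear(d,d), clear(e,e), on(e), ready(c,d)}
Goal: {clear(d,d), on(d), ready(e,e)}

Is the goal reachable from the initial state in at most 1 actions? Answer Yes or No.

1. bind(e)  →  {clear(c,c), clear(d,c), clear(d,d), clear(e,e), ready(c,d), ready(e,e)}
2. free(d,e)  →  {clear(c,c), clear(d,c), clear(d,d), clear(e,e), on(d), ready(c,d), ready(e,e)}
optimal plan length = 2; 2 > 1

No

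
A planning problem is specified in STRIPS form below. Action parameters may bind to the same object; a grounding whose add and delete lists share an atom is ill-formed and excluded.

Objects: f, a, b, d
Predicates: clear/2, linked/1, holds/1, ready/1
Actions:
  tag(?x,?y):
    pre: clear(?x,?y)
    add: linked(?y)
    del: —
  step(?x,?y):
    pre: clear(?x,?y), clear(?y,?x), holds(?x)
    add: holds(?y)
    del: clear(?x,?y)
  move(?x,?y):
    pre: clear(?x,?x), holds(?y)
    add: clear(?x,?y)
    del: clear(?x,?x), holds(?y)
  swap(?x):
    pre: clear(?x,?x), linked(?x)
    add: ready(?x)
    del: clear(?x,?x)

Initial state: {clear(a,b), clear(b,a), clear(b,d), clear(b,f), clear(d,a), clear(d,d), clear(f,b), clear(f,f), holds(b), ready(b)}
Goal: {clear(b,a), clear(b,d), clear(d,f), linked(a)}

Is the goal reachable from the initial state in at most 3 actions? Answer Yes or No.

Yes

1. tag(b,a)  →  {clear(a,b), clear(b,a), clear(b,d), clear(b,f), clear(d,a), clear(d,d), clear(f,b), clear(f,f), holds(b), linked(a), ready(b)}
2. step(b,f)  →  {clear(a,b), clear(b,a), clear(b,d), clear(d,a), clear(d,d), clear(f,b), clear(f,f), holds(b), holds(f), linked(a), ready(b)}
3. move(d,f)  →  {clear(a,b), clear(b,a), clear(b,d), clear(d,a), clear(d,f), clear(f,b), clear(f,f), holds(b), linked(a), ready(b)}
optimal plan length = 3; 3 ≤ 3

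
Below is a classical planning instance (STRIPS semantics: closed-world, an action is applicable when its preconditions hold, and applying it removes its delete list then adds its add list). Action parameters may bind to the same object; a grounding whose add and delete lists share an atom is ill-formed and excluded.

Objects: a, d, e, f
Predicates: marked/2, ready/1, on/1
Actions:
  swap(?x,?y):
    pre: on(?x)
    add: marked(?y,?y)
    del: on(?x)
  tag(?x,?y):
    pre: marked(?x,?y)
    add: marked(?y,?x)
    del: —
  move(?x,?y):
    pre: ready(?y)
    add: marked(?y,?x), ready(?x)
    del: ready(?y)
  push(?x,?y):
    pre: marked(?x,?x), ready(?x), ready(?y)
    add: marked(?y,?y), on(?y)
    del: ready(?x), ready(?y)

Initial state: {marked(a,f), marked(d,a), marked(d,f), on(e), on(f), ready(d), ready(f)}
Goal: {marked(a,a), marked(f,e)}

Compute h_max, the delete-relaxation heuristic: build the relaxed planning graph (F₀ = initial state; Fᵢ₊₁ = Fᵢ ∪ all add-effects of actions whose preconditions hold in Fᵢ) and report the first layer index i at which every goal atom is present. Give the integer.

1

F0 = init (7 atoms)
F1 = F0 ∪ {marked(a,a), marked(a,d), marked(d,d), marked(d,e), marked(e,e), marked(f,a), marked(f,d), marked(f,e), marked(f,f), ready(a), ready(e)}  (18 atoms)
goal ⊆ F1  ⇒  h_max = 1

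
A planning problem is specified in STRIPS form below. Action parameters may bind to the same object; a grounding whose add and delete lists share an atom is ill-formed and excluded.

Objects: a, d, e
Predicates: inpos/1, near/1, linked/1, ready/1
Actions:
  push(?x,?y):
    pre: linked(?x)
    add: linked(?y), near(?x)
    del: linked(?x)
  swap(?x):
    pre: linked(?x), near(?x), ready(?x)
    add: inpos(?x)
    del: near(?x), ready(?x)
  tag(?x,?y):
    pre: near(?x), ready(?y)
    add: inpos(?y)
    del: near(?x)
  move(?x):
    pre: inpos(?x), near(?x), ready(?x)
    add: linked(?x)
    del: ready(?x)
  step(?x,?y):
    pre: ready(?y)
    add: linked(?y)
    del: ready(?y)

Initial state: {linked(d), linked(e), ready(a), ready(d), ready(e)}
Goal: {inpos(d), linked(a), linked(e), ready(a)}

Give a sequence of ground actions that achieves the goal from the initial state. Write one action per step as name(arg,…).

push(d,a); tag(d,d)

1. push(d,a)  →  {linked(a), linked(e), near(d), ready(a), ready(d), ready(e)}
2. tag(d,d)  →  {inpos(d), linked(a), linked(e), ready(a), ready(d), ready(e)}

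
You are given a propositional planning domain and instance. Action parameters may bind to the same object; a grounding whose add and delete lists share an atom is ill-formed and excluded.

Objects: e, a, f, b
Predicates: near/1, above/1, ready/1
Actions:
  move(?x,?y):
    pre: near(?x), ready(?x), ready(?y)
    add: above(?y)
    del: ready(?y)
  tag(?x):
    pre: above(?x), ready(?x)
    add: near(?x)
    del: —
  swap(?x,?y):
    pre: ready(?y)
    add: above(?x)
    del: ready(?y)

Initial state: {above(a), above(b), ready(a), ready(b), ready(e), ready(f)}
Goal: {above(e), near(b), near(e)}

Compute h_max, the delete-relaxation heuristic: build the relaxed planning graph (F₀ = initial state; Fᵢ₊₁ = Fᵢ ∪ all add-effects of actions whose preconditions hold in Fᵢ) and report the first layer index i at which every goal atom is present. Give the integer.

2

F0 = init (6 atoms)
F1 = F0 ∪ {above(e), above(f), near(a), near(b)}  (10 atoms)
F2 = F1 ∪ {near(e), near(f)}  (12 atoms)
goal ⊆ F2  ⇒  h_max = 2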